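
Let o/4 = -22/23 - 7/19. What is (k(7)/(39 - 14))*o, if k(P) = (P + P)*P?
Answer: -226968/10925 ≈ -20.775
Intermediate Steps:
o = -2316/437 (o = 4*(-22/23 - 7/19) = 4*(-579/437) = -2316/437 ≈ -5.2998)
k(P) = 2*P**2 (k(P) = (2*P)*P = 2*P**2)
(k(7)/(39 - 14))*o = ((2*7**2)/(39 - 14))*(-2316/437) = ((2*49)/25)*(-2316/437) = ((1/25)*98)*(-2316/437) = (98/25)*(-2316/437) = -226968/10925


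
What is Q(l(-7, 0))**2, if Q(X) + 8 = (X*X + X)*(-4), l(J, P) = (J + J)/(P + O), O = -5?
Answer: 1597696/625 ≈ 2556.3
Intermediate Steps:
l(J, P) = 2*J/(-5 + P) (l(J, P) = (J + J)/(P - 5) = (2*J)/(-5 + P) = 2*J/(-5 + P))
Q(X) = -8 - 4*X - 4*X**2 (Q(X) = -8 + (X*X + X)*(-4) = -8 + (X**2 + X)*(-4) = -8 + (X + X**2)*(-4) = -8 + (-4*X - 4*X**2) = -8 - 4*X - 4*X**2)
Q(l(-7, 0))**2 = (-8 - 8*(-7)/(-5 + 0) - 4*196/(-5 + 0)**2)**2 = (-8 - 8*(-7)/(-5) - 4*(2*(-7)/(-5))**2)**2 = (-8 - 8*(-7)*(-1)/5 - 4*(2*(-7)*(-1/5))**2)**2 = (-8 - 4*14/5 - 4*(14/5)**2)**2 = (-8 - 56/5 - 4*196/25)**2 = (-8 - 56/5 - 784/25)**2 = (-1264/25)**2 = 1597696/625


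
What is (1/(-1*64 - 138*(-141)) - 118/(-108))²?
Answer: 19611481681/16427292561 ≈ 1.1938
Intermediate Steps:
(1/(-1*64 - 138*(-141)) - 118/(-108))² = (-1/141/(-64 - 138) - 118*(-1/108))² = (-1/141/(-202) + 59/54)² = (-1/202*(-1/141) + 59/54)² = (1/28482 + 59/54)² = (140041/128169)² = 19611481681/16427292561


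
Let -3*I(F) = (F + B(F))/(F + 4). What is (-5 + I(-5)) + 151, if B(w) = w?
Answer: 428/3 ≈ 142.67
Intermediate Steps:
I(F) = -2*F/(3*(4 + F)) (I(F) = -(F + F)/(3*(F + 4)) = -2*F/(3*(4 + F)))
(-5 + I(-5)) + 151 = (-5 - 2*(-5)/(12 + 3*(-5))) + 151 = (-5 - 2*(-5)/(12 - 15)) + 151 = (-5 - 2*(-5)/(-3)) + 151 = (-5 - 2*(-5)*(-1/3)) + 151 = (-5 - 10/3) + 151 = -25/3 + 151 = 428/3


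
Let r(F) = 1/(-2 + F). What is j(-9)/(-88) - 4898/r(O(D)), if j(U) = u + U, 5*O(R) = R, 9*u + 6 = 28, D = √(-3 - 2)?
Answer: 7758491/792 - 4898*I*√5/5 ≈ 9796.1 - 2190.5*I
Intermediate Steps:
D = I*√5 (D = √(-5) = I*√5 ≈ 2.2361*I)
u = 22/9 (u = -⅔ + (⅑)*28 = -⅔ + 28/9 = 22/9 ≈ 2.4444)
O(R) = R/5
j(U) = 22/9 + U
j(-9)/(-88) - 4898/r(O(D)) = (22/9 - 9)/(-88) - (-9796 + 4898*I*√5/5) = -59/9*(-1/88) - (-9796 + 4898*I*√5/5) = 59/792 - 4898*(-2 + I*√5/5) = 59/792 + (9796 - 4898*I*√5/5) = 7758491/792 - 4898*I*√5/5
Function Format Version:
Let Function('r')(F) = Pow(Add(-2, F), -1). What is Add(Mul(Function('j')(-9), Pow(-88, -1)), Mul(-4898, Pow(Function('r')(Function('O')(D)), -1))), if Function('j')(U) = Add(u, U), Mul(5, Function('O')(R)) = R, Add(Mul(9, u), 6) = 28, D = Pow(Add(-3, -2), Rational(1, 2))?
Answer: Add(Rational(7758491, 792), Mul(Rational(-4898, 5), I, Pow(5, Rational(1, 2)))) ≈ Add(9796.1, Mul(-2190.5, I))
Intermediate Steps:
D = Mul(I, Pow(5, Rational(1, 2))) (D = Pow(-5, Rational(1, 2)) = Mul(I, Pow(5, Rational(1, 2))) ≈ Mul(2.2361, I))
u = Rational(22, 9) (u = Add(Rational(-2, 3), Mul(Rational(1, 9), 28)) = Add(Rational(-2, 3), Rational(28, 9)) = Rational(22, 9) ≈ 2.4444)
Function('O')(R) = Mul(Rational(1, 5), R)
Function('j')(U) = Add(Rational(22, 9), U)
Add(Mul(Function('j')(-9), Pow(-88, -1)), Mul(-4898, Pow(Function('r')(Function('O')(D)), -1))) = Add(Mul(Add(Rational(22, 9), -9), Pow(-88, -1)), Mul(-4898, Pow(Pow(Add(-2, Mul(Rational(1, 5), Mul(I, Pow(5, Rational(1, 2))))), -1), -1))) = Add(Mul(Rational(-59, 9), Rational(-1, 88)), Mul(-4898, Pow(Pow(Add(-2, Mul(Rational(1, 5), I, Pow(5, Rational(1, 2)))), -1), -1))) = Add(Rational(59, 792), Mul(-4898, Add(-2, Mul(Rational(1, 5), I, Pow(5, Rational(1, 2)))))) = Add(Rational(59, 792), Add(9796, Mul(Rational(-4898, 5), I, Pow(5, Rational(1, 2))))) = Add(Rational(7758491, 792), Mul(Rational(-4898, 5), I, Pow(5, Rational(1, 2))))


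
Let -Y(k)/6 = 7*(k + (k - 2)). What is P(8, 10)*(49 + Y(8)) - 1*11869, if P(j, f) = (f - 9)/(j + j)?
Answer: -190443/16 ≈ -11903.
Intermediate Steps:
Y(k) = 84 - 84*k (Y(k) = -42*(k + (k - 2)) = -42*(k + (-2 + k)) = -42*(-2 + 2*k) = -6*(-14 + 14*k) = 84 - 84*k)
P(j, f) = (-9 + f)/(2*j) (P(j, f) = (-9 + f)/((2*j)) = (-9 + f)*(1/(2*j)) = (-9 + f)/(2*j))
P(8, 10)*(49 + Y(8)) - 1*11869 = ((½)*(-9 + 10)/8)*(49 + (84 - 84*8)) - 1*11869 = ((½)*(⅛)*1)*(49 + (84 - 672)) - 11869 = (49 - 588)/16 - 11869 = (1/16)*(-539) - 11869 = -539/16 - 11869 = -190443/16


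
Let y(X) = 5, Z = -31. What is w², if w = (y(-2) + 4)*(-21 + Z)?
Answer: 219024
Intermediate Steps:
w = -468 (w = (5 + 4)*(-21 - 31) = 9*(-52) = -468)
w² = (-468)² = 219024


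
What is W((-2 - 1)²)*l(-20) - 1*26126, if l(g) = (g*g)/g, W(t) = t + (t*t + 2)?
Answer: -27966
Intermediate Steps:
W(t) = 2 + t + t² (W(t) = t + (t² + 2) = t + (2 + t²) = 2 + t + t²)
l(g) = g (l(g) = g²/g = g)
W((-2 - 1)²)*l(-20) - 1*26126 = (2 + (-2 - 1)² + ((-2 - 1)²)²)*(-20) - 1*26126 = (2 + (-3)² + ((-3)²)²)*(-20) - 26126 = (2 + 9 + 9²)*(-20) - 26126 = (2 + 9 + 81)*(-20) - 26126 = 92*(-20) - 26126 = -1840 - 26126 = -27966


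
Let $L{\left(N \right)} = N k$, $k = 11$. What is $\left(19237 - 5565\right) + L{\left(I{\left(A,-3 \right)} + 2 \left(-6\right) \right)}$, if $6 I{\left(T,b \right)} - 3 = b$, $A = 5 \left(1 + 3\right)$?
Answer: $13540$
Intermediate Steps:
$A = 20$ ($A = 5 \cdot 4 = 20$)
$I{\left(T,b \right)} = \frac{1}{2} + \frac{b}{6}$
$L{\left(N \right)} = 11 N$ ($L{\left(N \right)} = N 11 = 11 N$)
$\left(19237 - 5565\right) + L{\left(I{\left(A,-3 \right)} + 2 \left(-6\right) \right)} = \left(19237 - 5565\right) + 11 \left(\left(\frac{1}{2} + \frac{1}{6} \left(-3\right)\right) + 2 \left(-6\right)\right) = 13672 + 11 \left(\left(\frac{1}{2} - \frac{1}{2}\right) - 12\right) = 13672 + 11 \left(0 - 12\right) = 13672 + 11 \left(-12\right) = 13672 - 132 = 13540$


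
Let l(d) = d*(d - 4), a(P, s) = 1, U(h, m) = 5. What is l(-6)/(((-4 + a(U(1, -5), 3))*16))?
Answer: -5/4 ≈ -1.2500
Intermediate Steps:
l(d) = d*(-4 + d)
l(-6)/(((-4 + a(U(1, -5), 3))*16)) = (-6*(-4 - 6))/(((-4 + 1)*16)) = (-6*(-10))/((-3*16)) = 60/(-48) = 60*(-1/48) = -5/4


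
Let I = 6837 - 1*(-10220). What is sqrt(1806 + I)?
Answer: sqrt(18863) ≈ 137.34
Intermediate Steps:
I = 17057 (I = 6837 + 10220 = 17057)
sqrt(1806 + I) = sqrt(1806 + 17057) = sqrt(18863)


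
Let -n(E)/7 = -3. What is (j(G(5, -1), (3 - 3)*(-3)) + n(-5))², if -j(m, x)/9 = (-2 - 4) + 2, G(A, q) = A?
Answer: 3249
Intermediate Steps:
n(E) = 21 (n(E) = -7*(-3) = 21)
j(m, x) = 36 (j(m, x) = -9*((-2 - 4) + 2) = -9*(-6 + 2) = -9*(-4) = 36)
(j(G(5, -1), (3 - 3)*(-3)) + n(-5))² = (36 + 21)² = 57² = 3249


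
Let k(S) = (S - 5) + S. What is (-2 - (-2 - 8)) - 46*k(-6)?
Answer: 790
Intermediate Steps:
k(S) = -5 + 2*S (k(S) = (-5 + S) + S = -5 + 2*S)
(-2 - (-2 - 8)) - 46*k(-6) = (-2 - (-2 - 8)) - 46*(-5 + 2*(-6)) = (-2 - 1*(-10)) - 46*(-5 - 12) = (-2 + 10) - 46*(-17) = 8 + 782 = 790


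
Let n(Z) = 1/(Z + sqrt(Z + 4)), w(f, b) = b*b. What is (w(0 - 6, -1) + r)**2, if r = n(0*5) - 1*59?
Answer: 13225/4 ≈ 3306.3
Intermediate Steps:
w(f, b) = b**2
n(Z) = 1/(Z + sqrt(4 + Z))
r = -117/2 (r = 1/(0*5 + sqrt(4 + 0*5)) - 1*59 = 1/(0 + sqrt(4 + 0)) - 59 = 1/(0 + sqrt(4)) - 59 = 1/(0 + 2) - 59 = 1/2 - 59 = -117/2 ≈ -58.500)
(w(0 - 6, -1) + r)**2 = ((-1)**2 - 117/2)**2 = (1 - 117/2)**2 = (-115/2)**2 = 13225/4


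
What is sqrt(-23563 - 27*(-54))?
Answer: I*sqrt(22105) ≈ 148.68*I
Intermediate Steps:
sqrt(-23563 - 27*(-54)) = sqrt(-23563 + 1458) = sqrt(-22105) = I*sqrt(22105)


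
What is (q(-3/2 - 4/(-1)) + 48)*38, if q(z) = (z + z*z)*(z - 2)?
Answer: 7961/4 ≈ 1990.3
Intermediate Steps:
q(z) = (-2 + z)*(z + z²) (q(z) = (z + z²)*(-2 + z) = (-2 + z)*(z + z²))
(q(-3/2 - 4/(-1)) + 48)*38 = ((-3/2 - 4/(-1))*(-2 + (-3/2 - 4/(-1))² - (-3/2 - 4/(-1))) + 48)*38 = ((-3*½ - 4*(-1))*(-2 + (-3*½ - 4*(-1))² - (-3*½ - 4*(-1))) + 48)*38 = ((-3/2 + 4)*(-2 + (-3/2 + 4)² - (-3/2 + 4)) + 48)*38 = (5*(-2 + (5/2)² - 1*5/2)/2 + 48)*38 = (5*(-2 + 25/4 - 5/2)/2 + 48)*38 = ((5/2)*(7/4) + 48)*38 = (35/8 + 48)*38 = (419/8)*38 = 7961/4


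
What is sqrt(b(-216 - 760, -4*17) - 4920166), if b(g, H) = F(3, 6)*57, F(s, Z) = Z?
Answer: 4*I*sqrt(307489) ≈ 2218.1*I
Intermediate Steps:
b(g, H) = 342 (b(g, H) = 6*57 = 342)
sqrt(b(-216 - 760, -4*17) - 4920166) = sqrt(342 - 4920166) = sqrt(-4919824) = 4*I*sqrt(307489)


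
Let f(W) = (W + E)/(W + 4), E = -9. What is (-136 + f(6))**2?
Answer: 1857769/100 ≈ 18578.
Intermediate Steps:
f(W) = (-9 + W)/(4 + W) (f(W) = (W - 9)/(W + 4) = (-9 + W)/(4 + W))
(-136 + f(6))**2 = (-136 + (-9 + 6)/(4 + 6))**2 = (-136 - 3/10)**2 = (-1363/10)**2 = 1857769/100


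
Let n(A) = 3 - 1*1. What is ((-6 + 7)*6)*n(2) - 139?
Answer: -127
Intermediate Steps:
n(A) = 2 (n(A) = 3 - 1 = 2)
((-6 + 7)*6)*n(2) - 139 = ((-6 + 7)*6)*2 - 139 = (1*6)*2 - 139 = 6*2 - 139 = 12 - 139 = -127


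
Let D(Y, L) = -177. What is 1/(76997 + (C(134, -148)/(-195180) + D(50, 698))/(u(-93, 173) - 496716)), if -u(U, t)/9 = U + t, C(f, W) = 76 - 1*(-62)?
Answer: 16181593080/1245934128138593 ≈ 1.2988e-5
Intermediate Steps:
C(f, W) = 138 (C(f, W) = 76 + 62 = 138)
u(U, t) = -9*U - 9*t (u(U, t) = -9*(U + t) = -9*U - 9*t)
1/(76997 + (C(134, -148)/(-195180) + D(50, 698))/(u(-93, 173) - 496716)) = 1/(76997 + (138/(-195180) - 177)/((-9*(-93) - 9*173) - 496716)) = 1/(76997 + (138*(-1/195180) - 177)/((837 - 1557) - 496716)) = 1/(76997 + (-23/32530 - 177)/(-720 - 496716)) = 1/(76997 - 5757833/32530/(-497436)) = 1/(76997 - 5757833/32530*(-1/497436)) = 1/(76997 + 5757833/16181593080) = 1/(1245934128138593/16181593080) = 16181593080/1245934128138593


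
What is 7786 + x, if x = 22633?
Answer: 30419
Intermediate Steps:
7786 + x = 7786 + 22633 = 30419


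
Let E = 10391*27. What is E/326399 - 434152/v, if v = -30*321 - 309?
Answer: 144495234671/3244079661 ≈ 44.541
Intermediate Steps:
E = 280557
v = -9939 (v = -9630 - 309 = -9939)
E/326399 - 434152/v = 280557/326399 - 434152/(-9939) = 280557*(1/326399) - 434152*(-1/9939) = 280557/326399 + 434152/9939 = 144495234671/3244079661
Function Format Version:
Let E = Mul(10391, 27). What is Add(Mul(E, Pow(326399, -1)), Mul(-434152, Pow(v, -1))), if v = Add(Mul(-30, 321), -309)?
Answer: Rational(144495234671, 3244079661) ≈ 44.541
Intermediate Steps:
E = 280557
v = -9939 (v = Add(-9630, -309) = -9939)
Add(Mul(E, Pow(326399, -1)), Mul(-434152, Pow(v, -1))) = Add(Mul(280557, Pow(326399, -1)), Mul(-434152, Pow(-9939, -1))) = Add(Mul(280557, Rational(1, 326399)), Mul(-434152, Rational(-1, 9939))) = Add(Rational(280557, 326399), Rational(434152, 9939)) = Rational(144495234671, 3244079661)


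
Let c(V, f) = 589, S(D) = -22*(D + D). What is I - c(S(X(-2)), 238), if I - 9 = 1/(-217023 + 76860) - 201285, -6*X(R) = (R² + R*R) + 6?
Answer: -28294003996/140163 ≈ -2.0187e+5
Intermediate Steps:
X(R) = -1 - R²/3 (X(R) = -((R² + R*R) + 6)/6 = -((R² + R²) + 6)/6 = -(2*R² + 6)/6 = -(6 + 2*R²)/6 = -1 - R²/3)
S(D) = -44*D
I = -28211447989/140163 (I = 9 + (1/(-217023 + 76860) - 201285) = 9 + (1/(-140163) - 201285) = 9 + (-1/140163 - 201285) = 9 - 28212709456/140163 = -28211447989/140163 ≈ -2.0128e+5)
I - c(S(X(-2)), 238) = -28211447989/140163 - 1*589 = -28211447989/140163 - 589 = -28294003996/140163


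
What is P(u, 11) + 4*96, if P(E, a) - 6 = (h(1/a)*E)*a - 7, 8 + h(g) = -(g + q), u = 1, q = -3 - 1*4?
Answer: 371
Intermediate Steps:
q = -7 (q = -3 - 4 = -7)
h(g) = -1 - g (h(g) = -8 - (g - 7) = -8 - (-7 + g) = -8 + (7 - g) = -1 - g)
P(E, a) = -1 + E*a*(-1 - 1/a) (P(E, a) = 6 + (((-1 - 1/a)*E)*a - 7) = 6 + ((E*(-1 - 1/a))*a - 7) = 6 + (E*a*(-1 - 1/a) - 7) = 6 + (-7 + E*a*(-1 - 1/a)) = -1 + E*a*(-1 - 1/a))
P(u, 11) + 4*96 = (-1 - 1*1*(1 + 11)) + 4*96 = (-1 - 1*1*12) + 384 = (-1 - 12) + 384 = -13 + 384 = 371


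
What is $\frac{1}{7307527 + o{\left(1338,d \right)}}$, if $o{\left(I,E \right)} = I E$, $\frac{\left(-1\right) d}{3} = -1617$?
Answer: $\frac{1}{13798165} \approx 7.2473 \cdot 10^{-8}$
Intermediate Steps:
$d = 4851$ ($d = \left(-3\right) \left(-1617\right) = 4851$)
$o{\left(I,E \right)} = E I$
$\frac{1}{7307527 + o{\left(1338,d \right)}} = \frac{1}{7307527 + 4851 \cdot 1338} = \frac{1}{7307527 + 6490638} = \frac{1}{13798165}$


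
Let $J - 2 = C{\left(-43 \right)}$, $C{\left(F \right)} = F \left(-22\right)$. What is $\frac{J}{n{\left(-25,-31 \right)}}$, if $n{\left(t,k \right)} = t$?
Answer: $- \frac{948}{25} \approx -37.92$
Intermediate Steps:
$C{\left(F \right)} = - 22 F$
$J = 948$ ($J = 2 - -946 = 2 + 946 = 948$)
$\frac{J}{n{\left(-25,-31 \right)}} = \frac{948}{-25} = 948 \left(- \frac{1}{25}\right) = - \frac{948}{25}$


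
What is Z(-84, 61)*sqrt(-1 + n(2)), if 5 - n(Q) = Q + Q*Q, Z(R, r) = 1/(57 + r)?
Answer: I*sqrt(2)/118 ≈ 0.011985*I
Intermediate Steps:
n(Q) = 5 - Q - Q**2 (n(Q) = 5 - (Q + Q*Q) = 5 - (Q + Q**2) = 5 + (-Q - Q**2) = 5 - Q - Q**2)
Z(-84, 61)*sqrt(-1 + n(2)) = sqrt(-1 + (5 - 1*2 - 1*2**2))/(57 + 61) = sqrt(-1 + (5 - 2 - 1*4))/118 = sqrt(-1 + (5 - 2 - 4))/118 = sqrt(-1 - 1)/118 = sqrt(-2)/118 = (I*sqrt(2))/118 = I*sqrt(2)/118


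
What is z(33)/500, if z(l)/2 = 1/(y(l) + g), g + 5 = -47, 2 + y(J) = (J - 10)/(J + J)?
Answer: -33/442625 ≈ -7.4555e-5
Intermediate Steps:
y(J) = -2 + (-10 + J)/(2*J) (y(J) = -2 + (J - 10)/(J + J) = -2 + (-10 + J)/((2*J)) = -2 + (-10 + J)*(1/(2*J)) = -2 + (-10 + J)/(2*J))
g = -52 (g = -5 - 47 = -52)
z(l) = 2/(-107/2 - 5/l) (z(l) = 2/((-3/2 - 5/l) - 52) = 2/(-107/2 - 5/l))
z(33)/500 = -4*33/(10 + 107*33)/500 = -4*33/(10 + 3531)*(1/500) = -4*33/3541*(1/500) = -4*33*1/3541*(1/500) = -132/3541*1/500 = -33/442625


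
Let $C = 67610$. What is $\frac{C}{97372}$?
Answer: $\frac{33805}{48686} \approx 0.69435$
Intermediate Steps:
$\frac{C}{97372} = \frac{67610}{97372} = 67610 \cdot \frac{1}{97372} = \frac{33805}{48686}$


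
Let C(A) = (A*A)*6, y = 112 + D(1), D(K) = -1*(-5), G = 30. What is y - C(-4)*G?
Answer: -2763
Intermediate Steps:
D(K) = 5
y = 117 (y = 112 + 5 = 117)
C(A) = 6*A² (C(A) = A²*6 = 6*A²)
y - C(-4)*G = 117 - 6*(-4)²*30 = 117 - 6*16*30 = 117 - 96*30 = 117 - 1*2880 = 117 - 2880 = -2763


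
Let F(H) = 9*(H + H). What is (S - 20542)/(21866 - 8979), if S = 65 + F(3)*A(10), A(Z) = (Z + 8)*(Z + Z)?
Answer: -1037/12887 ≈ -0.080469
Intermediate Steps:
A(Z) = 2*Z*(8 + Z) (A(Z) = (8 + Z)*(2*Z) = 2*Z*(8 + Z))
F(H) = 18*H (F(H) = 9*(2*H) = 18*H)
S = 19505 (S = 65 + (18*3)*(2*10*(8 + 10)) = 65 + 54*(2*10*18) = 65 + 54*360 = 65 + 19440 = 19505)
(S - 20542)/(21866 - 8979) = (19505 - 20542)/(21866 - 8979) = -1037/12887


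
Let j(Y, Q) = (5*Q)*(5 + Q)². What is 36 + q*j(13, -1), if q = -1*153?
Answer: 12276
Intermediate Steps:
q = -153
j(Y, Q) = 5*Q*(5 + Q)²
36 + q*j(13, -1) = 36 - 765*(-1)*(5 - 1)² = 36 - 765*(-1)*4² = 36 - 765*(-1)*16 = 36 - 153*(-80) = 36 + 12240 = 12276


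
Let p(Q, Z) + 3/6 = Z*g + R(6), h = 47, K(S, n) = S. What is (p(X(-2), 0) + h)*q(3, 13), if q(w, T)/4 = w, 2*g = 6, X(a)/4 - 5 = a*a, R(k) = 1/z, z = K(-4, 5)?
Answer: 555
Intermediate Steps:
z = -4
R(k) = -1/4 (R(k) = 1/(-4) = -1/4)
X(a) = 20 + 4*a**2 (X(a) = 20 + 4*(a*a) = 20 + 4*a**2)
g = 3 (g = (1/2)*6 = 3)
q(w, T) = 4*w
p(Q, Z) = -3/4 + 3*Z (p(Q, Z) = -1/2 + (Z*3 - 1/4) = -1/2 + (3*Z - 1/4) = -1/2 + (-1/4 + 3*Z) = -3/4 + 3*Z)
(p(X(-2), 0) + h)*q(3, 13) = ((-3/4 + 3*0) + 47)*(4*3) = ((-3/4 + 0) + 47)*12 = (-3/4 + 47)*12 = (185/4)*12 = 555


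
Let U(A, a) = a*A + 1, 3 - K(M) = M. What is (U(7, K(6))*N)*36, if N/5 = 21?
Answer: -75600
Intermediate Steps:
K(M) = 3 - M
U(A, a) = 1 + A*a (U(A, a) = A*a + 1 = 1 + A*a)
N = 105 (N = 5*21 = 105)
(U(7, K(6))*N)*36 = ((1 + 7*(3 - 1*6))*105)*36 = ((1 + 7*(3 - 6))*105)*36 = ((1 + 7*(-3))*105)*36 = ((1 - 21)*105)*36 = -20*105*36 = -2100*36 = -75600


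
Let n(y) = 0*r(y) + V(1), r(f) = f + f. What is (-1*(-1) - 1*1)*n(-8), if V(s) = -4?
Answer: 0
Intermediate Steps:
r(f) = 2*f
n(y) = -4 (n(y) = 0*(2*y) - 4 = 0 - 4 = -4)
(-1*(-1) - 1*1)*n(-8) = (-1*(-1) - 1*1)*(-4) = (1 - 1)*(-4) = 0*(-4) = 0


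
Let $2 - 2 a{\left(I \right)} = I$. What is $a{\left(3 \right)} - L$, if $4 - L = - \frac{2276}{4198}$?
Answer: $- \frac{21167}{4198} \approx -5.0422$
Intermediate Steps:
$a{\left(I \right)} = 1 - \frac{I}{2}$
$L = \frac{9534}{2099}$ ($L = 4 - - \frac{2276}{4198} = 4 - \left(-2276\right) \frac{1}{4198} = 4 - - \frac{1138}{2099} = 4 + \frac{1138}{2099} = \frac{9534}{2099} \approx 4.5422$)
$a{\left(3 \right)} - L = \left(1 - \frac{3}{2}\right) - \frac{9534}{2099} = - \frac{1}{2} - \frac{9534}{2099} = - \frac{21167}{4198}$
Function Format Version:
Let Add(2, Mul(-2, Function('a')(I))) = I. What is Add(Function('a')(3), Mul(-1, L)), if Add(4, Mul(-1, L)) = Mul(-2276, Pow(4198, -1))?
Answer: Rational(-21167, 4198) ≈ -5.0422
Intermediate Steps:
Function('a')(I) = Add(1, Mul(Rational(-1, 2), I))
L = Rational(9534, 2099) (L = Add(4, Mul(-1, Mul(-2276, Pow(4198, -1)))) = Add(4, Mul(-1, Mul(-2276, Rational(1, 4198)))) = Add(4, Mul(-1, Rational(-1138, 2099))) = Add(4, Rational(1138, 2099)) = Rational(9534, 2099) ≈ 4.5422)
Add(Function('a')(3), Mul(-1, L)) = Add(Add(1, Mul(Rational(-1, 2), 3)), Mul(-1, Rational(9534, 2099))) = Add(Add(1, Rational(-3, 2)), Rational(-9534, 2099)) = Add(Rational(-1, 2), Rational(-9534, 2099)) = Rational(-21167, 4198)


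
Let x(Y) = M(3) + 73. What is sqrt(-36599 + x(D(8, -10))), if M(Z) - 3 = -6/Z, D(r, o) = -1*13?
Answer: 5*I*sqrt(1461) ≈ 191.12*I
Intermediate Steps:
D(r, o) = -13
M(Z) = 3 - 6/Z
x(Y) = 74 (x(Y) = (3 - 6/3) + 73 = (3 - 6*1/3) + 73 = (3 - 2) + 73 = 1 + 73 = 74)
sqrt(-36599 + x(D(8, -10))) = sqrt(-36599 + 74) = sqrt(-36525) = 5*I*sqrt(1461)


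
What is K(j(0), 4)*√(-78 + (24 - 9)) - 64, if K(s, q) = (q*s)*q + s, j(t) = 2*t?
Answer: -64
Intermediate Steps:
K(s, q) = s + s*q² (K(s, q) = s*q² + s = s + s*q²)
K(j(0), 4)*√(-78 + (24 - 9)) - 64 = ((2*0)*(1 + 4²))*√(-78 + (24 - 9)) - 64 = (0*(1 + 16))*√(-78 + 15) - 64 = (0*17)*√(-63) - 64 = 0*(3*I*√7) - 64 = 0 - 64 = -64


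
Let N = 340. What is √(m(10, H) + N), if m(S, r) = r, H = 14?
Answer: √354 ≈ 18.815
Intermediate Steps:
√(m(10, H) + N) = √(14 + 340) = √354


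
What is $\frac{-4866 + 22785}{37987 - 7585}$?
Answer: $\frac{1991}{3378} \approx 0.5894$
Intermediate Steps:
$\frac{-4866 + 22785}{37987 - 7585} = \frac{17919}{30402} = 17919 \cdot \frac{1}{30402} = \frac{1991}{3378}$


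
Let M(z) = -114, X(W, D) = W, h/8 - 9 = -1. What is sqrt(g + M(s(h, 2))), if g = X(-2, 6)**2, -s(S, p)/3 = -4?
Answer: I*sqrt(110) ≈ 10.488*I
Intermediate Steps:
h = 64 (h = 72 + 8*(-1) = 72 - 8 = 64)
s(S, p) = 12 (s(S, p) = -3*(-4) = 12)
g = 4 (g = (-2)**2 = 4)
sqrt(g + M(s(h, 2))) = sqrt(4 - 114) = sqrt(-110) = I*sqrt(110)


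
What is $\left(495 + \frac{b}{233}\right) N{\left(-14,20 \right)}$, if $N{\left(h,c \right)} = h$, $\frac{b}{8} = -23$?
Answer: $- \frac{1612114}{233} \approx -6918.9$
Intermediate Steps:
$b = -184$ ($b = 8 \left(-23\right) = -184$)
$\left(495 + \frac{b}{233}\right) N{\left(-14,20 \right)} = \left(495 - \frac{184}{233}\right) \left(-14\right) = \frac{115151}{233} \left(-14\right) = - \frac{1612114}{233}$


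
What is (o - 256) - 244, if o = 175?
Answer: -325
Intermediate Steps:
(o - 256) - 244 = (175 - 256) - 244 = -81 - 244 = -325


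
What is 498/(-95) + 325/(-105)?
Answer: -16633/1995 ≈ -8.3373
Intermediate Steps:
498/(-95) + 325/(-105) = 498*(-1/95) + 325*(-1/105) = -498/95 - 65/21 = -16633/1995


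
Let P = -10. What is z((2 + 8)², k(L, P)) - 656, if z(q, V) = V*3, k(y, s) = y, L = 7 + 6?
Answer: -617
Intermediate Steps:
L = 13
z(q, V) = 3*V
z((2 + 8)², k(L, P)) - 656 = 3*13 - 656 = 39 - 656 = -617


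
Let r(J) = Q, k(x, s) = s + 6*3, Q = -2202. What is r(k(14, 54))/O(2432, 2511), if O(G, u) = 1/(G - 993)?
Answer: -3168678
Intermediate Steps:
O(G, u) = 1/(-993 + G)
k(x, s) = 18 + s (k(x, s) = s + 18 = 18 + s)
r(J) = -2202
r(k(14, 54))/O(2432, 2511) = -2202/(1/(-993 + 2432)) = -2202/(1/1439) = -2202/1/1439 = -2202*1439 = -3168678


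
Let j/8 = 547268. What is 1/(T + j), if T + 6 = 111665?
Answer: 1/4489803 ≈ 2.2273e-7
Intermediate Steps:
j = 4378144 (j = 8*547268 = 4378144)
T = 111659 (T = -6 + 111665 = 111659)
1/(T + j) = 1/(111659 + 4378144) = 1/4489803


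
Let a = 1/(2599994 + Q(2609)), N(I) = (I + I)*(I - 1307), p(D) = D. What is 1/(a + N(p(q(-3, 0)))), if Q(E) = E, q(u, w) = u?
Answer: 2602603/20456459581 ≈ 0.00012723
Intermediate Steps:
N(I) = 2*I*(-1307 + I) (N(I) = (2*I)*(-1307 + I) = 2*I*(-1307 + I))
a = 1/2602603 (a = 1/(2599994 + 2609) = 1/2602603 ≈ 3.8423e-7)
1/(a + N(p(q(-3, 0)))) = 1/(1/2602603 + 2*(-3)*(-1307 - 3)) = 1/(1/2602603 + 2*(-3)*(-1310)) = 1/(1/2602603 + 7860) = 1/(20456459581/2602603) = 2602603/20456459581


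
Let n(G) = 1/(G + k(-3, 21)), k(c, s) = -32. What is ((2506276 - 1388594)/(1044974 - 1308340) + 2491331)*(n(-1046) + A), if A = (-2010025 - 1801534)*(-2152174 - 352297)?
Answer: 1687982047713610779858239256/70977137 ≈ 2.3782e+19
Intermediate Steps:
n(G) = 1/(-32 + G) (n(G) = 1/(G - 32) = 1/(-32 + G))
A = 9545938980289 (A = -3811559*(-2504471) = 9545938980289)
((2506276 - 1388594)/(1044974 - 1308340) + 2491331)*(n(-1046) + A) = ((2506276 - 1388594)/(1044974 - 1308340) + 2491331)*(1/(-32 - 1046) + 9545938980289) = (1117682/(-263366) + 2491331)*(1/(-1078) + 9545938980289) = (1117682*(-1/263366) + 2491331)*(-1/1078 + 9545938980289) = (-558841/131683 + 2491331)*(10290522220751541/1078) = (328065381232/131683)*(10290522220751541/1078) = 1687982047713610779858239256/70977137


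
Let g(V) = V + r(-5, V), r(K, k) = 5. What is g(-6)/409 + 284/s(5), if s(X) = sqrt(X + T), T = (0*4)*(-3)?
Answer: -1/409 + 284*sqrt(5)/5 ≈ 127.01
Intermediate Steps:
T = 0 (T = 0*(-3) = 0)
g(V) = 5 + V (g(V) = V + 5 = 5 + V)
s(X) = sqrt(X) (s(X) = sqrt(X + 0) = sqrt(X))
g(-6)/409 + 284/s(5) = (5 - 6)/409 + 284/(sqrt(5)) = -1*1/409 + 284*(sqrt(5)/5) = -1/409 + 284*sqrt(5)/5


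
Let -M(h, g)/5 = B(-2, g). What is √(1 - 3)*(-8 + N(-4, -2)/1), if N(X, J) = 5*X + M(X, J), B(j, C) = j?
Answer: -18*I*√2 ≈ -25.456*I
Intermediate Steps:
M(h, g) = 10 (M(h, g) = -5*(-2) = 10)
N(X, J) = 10 + 5*X (N(X, J) = 5*X + 10 = 10 + 5*X)
√(1 - 3)*(-8 + N(-4, -2)/1) = √(1 - 3)*(-8 + (10 + 5*(-4))/1) = √(-2)*(-8 + (10 - 20)*1) = (I*√2)*(-8 - 10*1) = (I*√2)*(-8 - 10) = (I*√2)*(-18) = -18*I*√2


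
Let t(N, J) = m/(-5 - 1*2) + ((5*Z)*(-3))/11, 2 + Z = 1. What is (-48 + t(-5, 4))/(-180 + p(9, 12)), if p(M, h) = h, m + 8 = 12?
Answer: 3635/12936 ≈ 0.28100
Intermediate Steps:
m = 4 (m = -8 + 12 = 4)
Z = -1 (Z = -2 + 1 = -1)
t(N, J) = 61/77 (t(N, J) = 4/(-5 - 1*2) + ((5*(-1))*(-3))/11 = 4/(-5 - 2) - 5*(-3)*(1/11) = 4/(-7) + 15*(1/11) = 4*(-⅐) + 15/11 = -4/7 + 15/11 = 61/77)
(-48 + t(-5, 4))/(-180 + p(9, 12)) = (-48 + 61/77)/(-180 + 12) = -3635/77/(-168) = -3635/77*(-1/168) = 3635/12936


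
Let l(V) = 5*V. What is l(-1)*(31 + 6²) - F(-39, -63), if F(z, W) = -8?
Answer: -327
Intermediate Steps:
l(-1)*(31 + 6²) - F(-39, -63) = (5*(-1))*(31 + 6²) - 1*(-8) = -5*(31 + 36) + 8 = -5*67 + 8 = -335 + 8 = -327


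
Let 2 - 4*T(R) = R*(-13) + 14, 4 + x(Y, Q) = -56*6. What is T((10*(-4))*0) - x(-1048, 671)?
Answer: 337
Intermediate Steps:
x(Y, Q) = -340 (x(Y, Q) = -4 - 56*6 = -4 - 336 = -340)
T(R) = -3 + 13*R/4 (T(R) = 1/2 - (R*(-13) + 14)/4 = 1/2 - (-13*R + 14)/4 = 1/2 - (14 - 13*R)/4 = 1/2 + (-7/2 + 13*R/4) = -3 + 13*R/4)
T((10*(-4))*0) - x(-1048, 671) = (-3 + 13*((10*(-4))*0)/4) - 1*(-340) = (-3 + 13*(-40*0)/4) + 340 = (-3 + (13/4)*0) + 340 = (-3 + 0) + 340 = -3 + 340 = 337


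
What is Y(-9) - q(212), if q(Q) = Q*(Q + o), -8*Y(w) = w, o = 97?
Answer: -524055/8 ≈ -65507.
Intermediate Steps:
Y(w) = -w/8
q(Q) = Q*(97 + Q) (q(Q) = Q*(Q + 97) = Q*(97 + Q))
Y(-9) - q(212) = -1/8*(-9) - 212*(97 + 212) = 9/8 - 212*309 = 9/8 - 1*65508 = 9/8 - 65508 = -524055/8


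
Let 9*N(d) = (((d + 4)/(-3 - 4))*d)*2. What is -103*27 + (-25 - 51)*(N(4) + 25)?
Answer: -290039/63 ≈ -4603.8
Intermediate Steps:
N(d) = 2*d*(-4/7 - d/7)/9 (N(d) = ((((d + 4)/(-3 - 4))*d)*2)/9 = ((((4 + d)/(-7))*d)*2)/9 = ((((4 + d)*(-⅐))*d)*2)/9 = (((-4/7 - d/7)*d)*2)/9 = ((d*(-4/7 - d/7))*2)/9 = (2*d*(-4/7 - d/7))/9 = 2*d*(-4/7 - d/7)/9)
-103*27 + (-25 - 51)*(N(4) + 25) = -103*27 + (-25 - 51)*(-2/63*4*(4 + 4) + 25) = -2781 - 76*(-2/63*4*8 + 25) = -2781 - 76*(-64/63 + 25) = -2781 - 76*1511/63 = -2781 - 114836/63 = -290039/63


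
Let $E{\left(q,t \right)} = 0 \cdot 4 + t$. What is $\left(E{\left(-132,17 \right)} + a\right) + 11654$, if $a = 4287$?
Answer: $15958$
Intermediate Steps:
$E{\left(q,t \right)} = t$ ($E{\left(q,t \right)} = 0 + t = t$)
$\left(E{\left(-132,17 \right)} + a\right) + 11654 = \left(17 + 4287\right) + 11654 = 4304 + 11654 = 15958$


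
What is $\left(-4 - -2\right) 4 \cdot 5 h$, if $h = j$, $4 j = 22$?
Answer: $-220$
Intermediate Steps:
$j = \frac{11}{2}$ ($j = \frac{1}{4} \cdot 22 = \frac{11}{2} \approx 5.5$)
$h = \frac{11}{2} \approx 5.5$
$\left(-4 - -2\right) 4 \cdot 5 h = \left(-4 - -2\right) 4 \cdot 5 \cdot \frac{11}{2} = \left(-4 + 2\right) 20 \cdot \frac{11}{2} = \left(-2\right) 20 \cdot \frac{11}{2} = \left(-40\right) \frac{11}{2} = -220$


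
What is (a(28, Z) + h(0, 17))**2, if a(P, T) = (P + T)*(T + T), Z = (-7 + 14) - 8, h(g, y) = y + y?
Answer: 400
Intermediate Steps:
h(g, y) = 2*y
Z = -1 (Z = 7 - 8 = -1)
a(P, T) = 2*T*(P + T) (a(P, T) = (P + T)*(2*T) = 2*T*(P + T))
(a(28, Z) + h(0, 17))**2 = (2*(-1)*(28 - 1) + 2*17)**2 = (2*(-1)*27 + 34)**2 = (-54 + 34)**2 = (-20)**2 = 400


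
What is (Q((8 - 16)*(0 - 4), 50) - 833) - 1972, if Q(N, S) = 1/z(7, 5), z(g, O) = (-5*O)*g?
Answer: -490876/175 ≈ -2805.0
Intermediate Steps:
z(g, O) = -5*O*g
Q(N, S) = -1/175 (Q(N, S) = 1/(-5*5*7) = 1/(-175) = -1/175)
(Q((8 - 16)*(0 - 4), 50) - 833) - 1972 = (-1/175 - 833) - 1972 = -145776/175 - 1972 = -490876/175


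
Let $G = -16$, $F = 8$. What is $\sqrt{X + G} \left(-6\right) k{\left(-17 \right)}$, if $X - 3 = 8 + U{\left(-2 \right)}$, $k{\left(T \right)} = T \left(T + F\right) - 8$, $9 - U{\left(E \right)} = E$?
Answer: $- 870 \sqrt{6} \approx -2131.1$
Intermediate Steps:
$U{\left(E \right)} = 9 - E$
$k{\left(T \right)} = -8 + T \left(8 + T\right)$ ($k{\left(T \right)} = T \left(T + 8\right) - 8 = T \left(8 + T\right) - 8 = -8 + T \left(8 + T\right)$)
$X = 22$ ($X = 3 + \left(8 + \left(9 - -2\right)\right) = 3 + \left(8 + \left(9 + 2\right)\right) = 3 + \left(8 + 11\right) = 3 + 19 = 22$)
$\sqrt{X + G} \left(-6\right) k{\left(-17 \right)} = \sqrt{22 - 16} \left(-6\right) \left(-8 + \left(-17\right)^{2} + 8 \left(-17\right)\right) = \sqrt{6} \left(-6\right) \left(-8 + 289 - 136\right) = - 6 \sqrt{6} \cdot 145 = - 870 \sqrt{6}$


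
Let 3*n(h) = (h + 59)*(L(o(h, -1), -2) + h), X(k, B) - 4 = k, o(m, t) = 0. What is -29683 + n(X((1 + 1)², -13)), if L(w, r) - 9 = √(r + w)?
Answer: -87910/3 + 67*I*√2/3 ≈ -29303.0 + 31.584*I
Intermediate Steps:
L(w, r) = 9 + √(r + w)
X(k, B) = 4 + k
n(h) = (59 + h)*(9 + h + I*√2)/3 (n(h) = ((h + 59)*((9 + √(-2 + 0)) + h))/3 = ((59 + h)*((9 + √(-2)) + h))/3 = ((59 + h)*((9 + I*√2) + h))/3 = ((59 + h)*(9 + h + I*√2))/3 = (59 + h)*(9 + h + I*√2)/3)
-29683 + n(X((1 + 1)², -13)) = -29683 + (177 + (4 + (1 + 1)²)²/3 + 68*(4 + (1 + 1)²)/3 + 59*I*√2/3 + I*(4 + (1 + 1)²)*√2/3) = -29683 + (177 + (4 + 2²)²/3 + 68*(4 + 2²)/3 + 59*I*√2/3 + I*(4 + 2²)*√2/3) = -29683 + (177 + (4 + 4)²/3 + 68*(4 + 4)/3 + 59*I*√2/3 + I*(4 + 4)*√2/3) = -29683 + (177 + (⅓)*8² + (68/3)*8 + 59*I*√2/3 + (⅓)*I*8*√2) = -29683 + (177 + (⅓)*64 + 544/3 + 59*I*√2/3 + 8*I*√2/3) = -29683 + (177 + 64/3 + 544/3 + 59*I*√2/3 + 8*I*√2/3) = -29683 + (1139/3 + 67*I*√2/3) = -87910/3 + 67*I*√2/3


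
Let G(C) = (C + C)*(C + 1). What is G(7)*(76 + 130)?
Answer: 23072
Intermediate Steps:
G(C) = 2*C*(1 + C) (G(C) = (2*C)*(1 + C) = 2*C*(1 + C))
G(7)*(76 + 130) = (2*7*(1 + 7))*(76 + 130) = (2*7*8)*206 = 112*206 = 23072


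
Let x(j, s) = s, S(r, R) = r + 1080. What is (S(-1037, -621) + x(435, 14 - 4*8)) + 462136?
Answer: 462161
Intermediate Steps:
S(r, R) = 1080 + r
(S(-1037, -621) + x(435, 14 - 4*8)) + 462136 = ((1080 - 1037) + (14 - 4*8)) + 462136 = (43 + (14 - 32)) + 462136 = (43 - 18) + 462136 = 25 + 462136 = 462161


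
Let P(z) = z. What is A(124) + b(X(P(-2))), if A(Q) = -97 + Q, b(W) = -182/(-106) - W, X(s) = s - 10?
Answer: 2158/53 ≈ 40.717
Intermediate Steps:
X(s) = -10 + s
b(W) = 91/53 - W (b(W) = -182*(-1/106) - W = 91/53 - W)
A(124) + b(X(P(-2))) = (-97 + 124) + (91/53 - (-10 - 2)) = 27 + (91/53 - 1*(-12)) = 27 + (91/53 + 12) = 27 + 727/53 = 2158/53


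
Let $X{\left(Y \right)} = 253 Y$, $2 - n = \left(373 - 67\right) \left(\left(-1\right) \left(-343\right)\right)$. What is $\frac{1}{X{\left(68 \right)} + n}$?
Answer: $- \frac{1}{87752} \approx -1.1396 \cdot 10^{-5}$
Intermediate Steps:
$n = -104956$ ($n = 2 - \left(373 - 67\right) \left(\left(-1\right) \left(-343\right)\right) = 2 - 306 \cdot 343 = 2 - 104958 = -104956$)
$\frac{1}{X{\left(68 \right)} + n} = \frac{1}{253 \cdot 68 - 104956} = \frac{1}{17204 - 104956} = \frac{1}{-87752} = - \frac{1}{87752}$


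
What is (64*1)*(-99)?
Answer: -6336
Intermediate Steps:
(64*1)*(-99) = 64*(-99) = -6336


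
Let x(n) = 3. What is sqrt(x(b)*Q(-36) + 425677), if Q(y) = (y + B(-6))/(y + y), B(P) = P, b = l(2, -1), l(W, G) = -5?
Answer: sqrt(1702715)/2 ≈ 652.44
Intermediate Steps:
b = -5
Q(y) = (-6 + y)/(2*y) (Q(y) = (y - 6)/(y + y) = (-6 + y)/((2*y)) = (-6 + y)*(1/(2*y)) = (-6 + y)/(2*y))
sqrt(x(b)*Q(-36) + 425677) = sqrt(3*((1/2)*(-6 - 36)/(-36)) + 425677) = sqrt(3*((1/2)*(-1/36)*(-42)) + 425677) = sqrt(3*(7/12) + 425677) = sqrt(7/4 + 425677) = sqrt(1702715/4) = sqrt(1702715)/2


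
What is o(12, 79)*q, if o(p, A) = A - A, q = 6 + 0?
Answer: 0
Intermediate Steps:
q = 6
o(p, A) = 0
o(12, 79)*q = 0*6 = 0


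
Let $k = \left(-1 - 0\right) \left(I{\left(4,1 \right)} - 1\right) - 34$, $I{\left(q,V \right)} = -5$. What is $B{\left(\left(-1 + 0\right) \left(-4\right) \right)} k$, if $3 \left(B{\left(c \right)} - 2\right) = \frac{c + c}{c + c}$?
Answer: $- \frac{196}{3} \approx -65.333$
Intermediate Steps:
$B{\left(c \right)} = \frac{7}{3}$ ($B{\left(c \right)} = 2 + \frac{\left(c + c\right) \frac{1}{c + c}}{3} = 2 + \frac{2 c \frac{1}{2 c}}{3} = 2 + \frac{1}{3} \cdot 1 = 2 + \frac{1}{3} = \frac{7}{3}$)
$k = -28$ ($k = \left(-1 - 0\right) \left(-5 - 1\right) - 34 = \left(-1 + 0\right) \left(-6\right) - 34 = \left(-1\right) \left(-6\right) - 34 = 6 - 34 = -28$)
$B{\left(\left(-1 + 0\right) \left(-4\right) \right)} k = \frac{7}{3} \left(-28\right) = - \frac{196}{3}$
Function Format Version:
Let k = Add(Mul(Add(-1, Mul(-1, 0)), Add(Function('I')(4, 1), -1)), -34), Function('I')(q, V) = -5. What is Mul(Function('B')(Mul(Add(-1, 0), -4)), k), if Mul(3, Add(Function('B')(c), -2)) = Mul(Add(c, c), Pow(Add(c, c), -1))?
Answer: Rational(-196, 3) ≈ -65.333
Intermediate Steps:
Function('B')(c) = Rational(7, 3) (Function('B')(c) = Add(2, Mul(Rational(1, 3), Mul(Add(c, c), Pow(Add(c, c), -1)))) = Add(2, Mul(Rational(1, 3), Mul(Mul(2, c), Pow(Mul(2, c), -1)))) = Add(2, Mul(Rational(1, 3), Mul(Mul(2, c), Mul(Rational(1, 2), Pow(c, -1))))) = Add(2, Mul(Rational(1, 3), 1)) = Add(2, Rational(1, 3)) = Rational(7, 3))
k = -28 (k = Add(Mul(Add(-1, Mul(-1, 0)), Add(-5, -1)), -34) = Add(Mul(Add(-1, 0), -6), -34) = Add(Mul(-1, -6), -34) = Add(6, -34) = -28)
Mul(Function('B')(Mul(Add(-1, 0), -4)), k) = Mul(Rational(7, 3), -28) = Rational(-196, 3)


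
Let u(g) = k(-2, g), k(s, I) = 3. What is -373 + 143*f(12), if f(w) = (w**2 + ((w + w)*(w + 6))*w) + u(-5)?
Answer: 761960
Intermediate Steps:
u(g) = 3
f(w) = 3 + w**2 + 2*w**2*(6 + w) (f(w) = (w**2 + ((w + w)*(w + 6))*w) + 3 = (w**2 + ((2*w)*(6 + w))*w) + 3 = (w**2 + (2*w*(6 + w))*w) + 3 = (w**2 + 2*w**2*(6 + w)) + 3 = 3 + w**2 + 2*w**2*(6 + w))
-373 + 143*f(12) = -373 + 143*(3 + 2*12**3 + 13*12**2) = -373 + 143*(3 + 2*1728 + 13*144) = -373 + 143*(3 + 3456 + 1872) = -373 + 143*5331 = -373 + 762333 = 761960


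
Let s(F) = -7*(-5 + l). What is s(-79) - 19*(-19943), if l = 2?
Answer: 378938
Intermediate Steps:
s(F) = 21 (s(F) = -7*(-5 + 2) = -7*(-3) = 21)
s(-79) - 19*(-19943) = 21 - 19*(-19943) = 21 - 1*(-378917) = 21 + 378917 = 378938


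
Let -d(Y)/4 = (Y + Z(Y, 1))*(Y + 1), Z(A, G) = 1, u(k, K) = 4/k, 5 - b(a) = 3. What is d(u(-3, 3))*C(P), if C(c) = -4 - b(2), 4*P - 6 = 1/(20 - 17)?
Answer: 8/3 ≈ 2.6667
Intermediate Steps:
b(a) = 2 (b(a) = 5 - 1*3 = 5 - 3 = 2)
P = 19/12 (P = 3/2 + 1/(4*(20 - 17)) = 3/2 + (¼)/3 = 3/2 + (¼)*(⅓) = 3/2 + 1/12 = 19/12 ≈ 1.5833)
d(Y) = -4*(1 + Y)² (d(Y) = -4*(Y + 1)*(Y + 1) = -4*(1 + Y)*(1 + Y) = -4*(1 + Y)²)
C(c) = -6 (C(c) = -4 - 1*2 = -4 - 2 = -6)
d(u(-3, 3))*C(P) = (-4 - 32/(-3) - 4*(4/(-3))²)*(-6) = (-4 - 32*(-1)/3 - 4*(4*(-⅓))²)*(-6) = (-4 - 8*(-4/3) - 4*(-4/3)²)*(-6) = (-4 + 32/3 - 4*16/9)*(-6) = (-4 + 32/3 - 64/9)*(-6) = -4/9*(-6) = 8/3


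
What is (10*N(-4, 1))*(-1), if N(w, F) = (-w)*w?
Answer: 160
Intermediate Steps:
N(w, F) = -w²
(10*N(-4, 1))*(-1) = (10*(-1*(-4)²))*(-1) = (10*(-1*16))*(-1) = (10*(-16))*(-1) = -160*(-1) = 160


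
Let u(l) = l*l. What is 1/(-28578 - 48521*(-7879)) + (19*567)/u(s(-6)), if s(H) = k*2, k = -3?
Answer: 727133236141/2429852084 ≈ 299.25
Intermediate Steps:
s(H) = -6 (s(H) = -3*2 = -6)
u(l) = l²
1/(-28578 - 48521*(-7879)) + (19*567)/u(s(-6)) = 1/(-28578 - 48521*(-7879)) + (19*567)/((-6)²) = -1/7879/(-77099) + 10773/36 = -1/77099*(-1/7879) + 10773*(1/36) = 1/607463021 + 1197/4 = 727133236141/2429852084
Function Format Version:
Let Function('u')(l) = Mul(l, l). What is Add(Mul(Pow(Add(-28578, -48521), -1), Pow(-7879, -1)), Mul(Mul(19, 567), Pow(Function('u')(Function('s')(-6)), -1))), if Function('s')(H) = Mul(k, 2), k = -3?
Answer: Rational(727133236141, 2429852084) ≈ 299.25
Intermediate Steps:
Function('s')(H) = -6 (Function('s')(H) = Mul(-3, 2) = -6)
Function('u')(l) = Pow(l, 2)
Add(Mul(Pow(Add(-28578, -48521), -1), Pow(-7879, -1)), Mul(Mul(19, 567), Pow(Function('u')(Function('s')(-6)), -1))) = Add(Mul(Pow(Add(-28578, -48521), -1), Pow(-7879, -1)), Mul(Mul(19, 567), Pow(Pow(-6, 2), -1))) = Add(Mul(Pow(-77099, -1), Rational(-1, 7879)), Mul(10773, Pow(36, -1))) = Add(Mul(Rational(-1, 77099), Rational(-1, 7879)), Mul(10773, Rational(1, 36))) = Add(Rational(1, 607463021), Rational(1197, 4)) = Rational(727133236141, 2429852084)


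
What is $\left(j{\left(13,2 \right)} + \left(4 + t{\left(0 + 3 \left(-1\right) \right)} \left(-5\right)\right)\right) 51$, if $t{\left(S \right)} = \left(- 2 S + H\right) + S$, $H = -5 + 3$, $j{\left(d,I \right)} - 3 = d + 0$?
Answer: $765$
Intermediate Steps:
$j{\left(d,I \right)} = 3 + d$ ($j{\left(d,I \right)} = 3 + \left(d + 0\right) = 3 + d$)
$H = -2$
$t{\left(S \right)} = -2 - S$ ($t{\left(S \right)} = \left(- 2 S - 2\right) + S = \left(-2 - 2 S\right) + S = -2 - S$)
$\left(j{\left(13,2 \right)} + \left(4 + t{\left(0 + 3 \left(-1\right) \right)} \left(-5\right)\right)\right) 51 = \left(\left(3 + 13\right) + \left(4 + \left(-2 - \left(0 + 3 \left(-1\right)\right)\right) \left(-5\right)\right)\right) 51 = \left(16 + \left(4 + \left(-2 - \left(0 - 3\right)\right) \left(-5\right)\right)\right) 51 = \left(16 + \left(4 + \left(-2 - -3\right) \left(-5\right)\right)\right) 51 = \left(16 + \left(4 + \left(-2 + 3\right) \left(-5\right)\right)\right) 51 = \left(16 + \left(4 + 1 \left(-5\right)\right)\right) 51 = \left(16 + \left(4 - 5\right)\right) 51 = \left(16 - 1\right) 51 = 15 \cdot 51 = 765$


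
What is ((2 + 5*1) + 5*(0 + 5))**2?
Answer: 1024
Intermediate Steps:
((2 + 5*1) + 5*(0 + 5))**2 = ((2 + 5) + 5*5)**2 = (7 + 25)**2 = 32**2 = 1024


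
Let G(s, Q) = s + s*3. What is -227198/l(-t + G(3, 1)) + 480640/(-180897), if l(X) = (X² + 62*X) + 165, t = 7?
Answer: -20669878303/45224250 ≈ -457.05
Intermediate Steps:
G(s, Q) = 4*s (G(s, Q) = s + 3*s = 4*s)
l(X) = 165 + X² + 62*X
-227198/l(-t + G(3, 1)) + 480640/(-180897) = -227198/(165 + (-1*7 + 4*3)² + 62*(-1*7 + 4*3)) + 480640/(-180897) = -227198/(165 + (-7 + 12)² + 62*(-7 + 12)) + 480640*(-1/180897) = -227198/(165 + 5² + 62*5) - 480640/180897 = -227198/(165 + 25 + 310) - 480640/180897 = -227198/500 - 480640/180897 = -227198*1/500 - 480640/180897 = -113599/250 - 480640/180897 = -20669878303/45224250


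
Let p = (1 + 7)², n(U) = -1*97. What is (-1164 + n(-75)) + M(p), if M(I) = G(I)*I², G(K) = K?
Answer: 260883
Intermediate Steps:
n(U) = -97
p = 64 (p = 8² = 64)
M(I) = I³ (M(I) = I*I² = I³)
(-1164 + n(-75)) + M(p) = (-1164 - 97) + 64³ = -1261 + 262144 = 260883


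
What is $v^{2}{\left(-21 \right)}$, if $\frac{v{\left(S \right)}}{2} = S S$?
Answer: $777924$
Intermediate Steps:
$v{\left(S \right)} = 2 S^{2}$ ($v{\left(S \right)} = 2 S S = 2 S^{2}$)
$v^{2}{\left(-21 \right)} = \left(2 \left(-21\right)^{2}\right)^{2} = \left(2 \cdot 441\right)^{2} = 882^{2} = 777924$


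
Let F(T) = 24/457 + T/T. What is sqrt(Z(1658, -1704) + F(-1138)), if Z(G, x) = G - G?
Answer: sqrt(219817)/457 ≈ 1.0259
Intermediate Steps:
Z(G, x) = 0
F(T) = 481/457 (F(T) = 24*(1/457) + 1 = 24/457 + 1 = 481/457)
sqrt(Z(1658, -1704) + F(-1138)) = sqrt(0 + 481/457) = sqrt(481/457) = sqrt(219817)/457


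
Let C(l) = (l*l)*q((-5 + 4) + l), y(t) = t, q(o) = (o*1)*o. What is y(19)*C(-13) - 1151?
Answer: 628205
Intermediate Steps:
q(o) = o² (q(o) = o*o = o²)
C(l) = l²*(-1 + l)² (C(l) = (l*l)*((-5 + 4) + l)² = l²*(-1 + l)²)
y(19)*C(-13) - 1151 = 19*((-13)²*(-1 - 13)²) - 1151 = 19*(169*(-14)²) - 1151 = 19*(169*196) - 1151 = 19*33124 - 1151 = 629356 - 1151 = 628205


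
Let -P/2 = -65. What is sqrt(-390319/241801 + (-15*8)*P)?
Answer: I*sqrt(912190867700119)/241801 ≈ 124.91*I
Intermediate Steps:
P = 130 (P = -2*(-65) = 130)
sqrt(-390319/241801 + (-15*8)*P) = sqrt(-390319/241801 - 15*8*130) = sqrt(-390319*1/241801 - 3*40*130) = sqrt(-390319/241801 - 120*130) = sqrt(-390319/241801 - 15600) = sqrt(-3772485919/241801) = I*sqrt(912190867700119)/241801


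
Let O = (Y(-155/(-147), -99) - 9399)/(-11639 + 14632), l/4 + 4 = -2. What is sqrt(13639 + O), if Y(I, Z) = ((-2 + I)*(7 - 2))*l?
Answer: 2*sqrt(1496350224294)/20951 ≈ 116.77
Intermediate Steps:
l = -24 (l = -16 + 4*(-2) = -16 - 8 = -24)
Y(I, Z) = 240 - 120*I (Y(I, Z) = ((-2 + I)*(7 - 2))*(-24) = ((-2 + I)*5)*(-24) = (-10 + 5*I)*(-24) = 240 - 120*I)
O = -454991/146657 (O = ((240 - (-18600)/(-147)) - 9399)/(-11639 + 14632) = ((240 - (-18600)*(-1)/147) - 9399)/2993 = ((240 - 120*155/147) - 9399)*(1/2993) = ((240 - 6200/49) - 9399)*(1/2993) = (5560/49 - 9399)*(1/2993) = -454991/49*1/2993 = -454991/146657 ≈ -3.1024)
sqrt(13639 + O) = sqrt(13639 - 454991/146657) = sqrt(1999799832/146657) = 2*sqrt(1496350224294)/20951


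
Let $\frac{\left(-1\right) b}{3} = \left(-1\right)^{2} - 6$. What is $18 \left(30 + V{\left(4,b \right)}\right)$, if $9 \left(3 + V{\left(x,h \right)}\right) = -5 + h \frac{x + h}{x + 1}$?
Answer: $590$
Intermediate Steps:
$b = 15$ ($b = - 3 \left(\left(-1\right)^{2} - 6\right) = - 3 \left(1 - 6\right) = \left(-3\right) \left(-5\right) = 15$)
$V{\left(x,h \right)} = - \frac{32}{9} + \frac{h \left(h + x\right)}{9 \left(1 + x\right)}$ ($V{\left(x,h \right)} = -3 + \frac{-5 + h \frac{x + h}{x + 1}}{9} = -3 + \frac{-5 + h \frac{h + x}{1 + x}}{9} = -3 + \frac{-5 + \frac{h \left(h + x\right)}{1 + x}}{9} = -3 + \left(- \frac{5}{9} + \frac{h \left(h + x\right)}{9 \left(1 + x\right)}\right) = - \frac{32}{9} + \frac{h \left(h + x\right)}{9 \left(1 + x\right)}$)
$18 \left(30 + V{\left(4,b \right)}\right) = 18 \left(30 + \frac{-32 + 15^{2} - 128 + 15 \cdot 4}{9 \left(1 + 4\right)}\right) = 18 \left(30 + \frac{-32 + 225 - 128 + 60}{9 \cdot 5}\right) = 18 \left(30 + \frac{1}{9} \cdot \frac{1}{5} \cdot 125\right) = 18 \left(30 + \frac{25}{9}\right) = 18 \cdot \frac{295}{9} = 590$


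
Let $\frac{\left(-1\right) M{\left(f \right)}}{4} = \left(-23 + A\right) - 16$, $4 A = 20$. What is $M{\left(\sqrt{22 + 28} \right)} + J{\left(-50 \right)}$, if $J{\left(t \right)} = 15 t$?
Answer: $-614$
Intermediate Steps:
$A = 5$ ($A = \frac{1}{4} \cdot 20 = 5$)
$M{\left(f \right)} = 136$ ($M{\left(f \right)} = - 4 \left(\left(-23 + 5\right) - 16\right) = - 4 \left(-18 - 16\right) = \left(-4\right) \left(-34\right) = 136$)
$M{\left(\sqrt{22 + 28} \right)} + J{\left(-50 \right)} = 136 + 15 \left(-50\right) = 136 - 750 = -614$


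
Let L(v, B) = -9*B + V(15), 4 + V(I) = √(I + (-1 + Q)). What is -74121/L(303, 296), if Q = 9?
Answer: 8598036/309487 + 74121*√23/7118201 ≈ 27.832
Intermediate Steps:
V(I) = -4 + √(8 + I) (V(I) = -4 + √(I + (-1 + 9)) = -4 + √(I + 8) = -4 + √(8 + I))
L(v, B) = -4 + √23 - 9*B (L(v, B) = -9*B + (-4 + √(8 + 15)) = -9*B + (-4 + √23) = -4 + √23 - 9*B)
-74121/L(303, 296) = -74121/(-4 + √23 - 9*296) = -74121/(-4 + √23 - 2664) = -74121/(-2668 + √23)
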